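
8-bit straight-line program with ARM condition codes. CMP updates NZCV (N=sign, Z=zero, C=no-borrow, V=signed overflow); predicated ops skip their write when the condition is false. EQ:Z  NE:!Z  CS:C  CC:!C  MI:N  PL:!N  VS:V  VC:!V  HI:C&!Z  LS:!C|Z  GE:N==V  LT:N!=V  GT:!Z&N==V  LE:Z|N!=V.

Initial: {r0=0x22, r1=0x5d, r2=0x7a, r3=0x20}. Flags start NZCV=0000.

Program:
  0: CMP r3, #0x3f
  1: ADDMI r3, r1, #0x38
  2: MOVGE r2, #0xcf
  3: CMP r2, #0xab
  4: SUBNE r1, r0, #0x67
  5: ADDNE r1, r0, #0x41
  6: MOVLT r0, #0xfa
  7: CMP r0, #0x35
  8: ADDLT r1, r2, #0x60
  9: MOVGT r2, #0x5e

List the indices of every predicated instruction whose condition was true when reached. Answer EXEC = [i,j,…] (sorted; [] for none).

0: ✓ CMP  NZCV=1000
1: ✓ ADDMI  r3←0x95
2: · MOVGE
3: ✓ CMP  NZCV=1001
4: ✓ SUBNE  r1←0xbb
5: ✓ ADDNE  r1←0x63
6: · MOVLT
7: ✓ CMP  NZCV=1000
8: ✓ ADDLT  r1←0xda
9: · MOVGT

EXEC = [1,4,5,8]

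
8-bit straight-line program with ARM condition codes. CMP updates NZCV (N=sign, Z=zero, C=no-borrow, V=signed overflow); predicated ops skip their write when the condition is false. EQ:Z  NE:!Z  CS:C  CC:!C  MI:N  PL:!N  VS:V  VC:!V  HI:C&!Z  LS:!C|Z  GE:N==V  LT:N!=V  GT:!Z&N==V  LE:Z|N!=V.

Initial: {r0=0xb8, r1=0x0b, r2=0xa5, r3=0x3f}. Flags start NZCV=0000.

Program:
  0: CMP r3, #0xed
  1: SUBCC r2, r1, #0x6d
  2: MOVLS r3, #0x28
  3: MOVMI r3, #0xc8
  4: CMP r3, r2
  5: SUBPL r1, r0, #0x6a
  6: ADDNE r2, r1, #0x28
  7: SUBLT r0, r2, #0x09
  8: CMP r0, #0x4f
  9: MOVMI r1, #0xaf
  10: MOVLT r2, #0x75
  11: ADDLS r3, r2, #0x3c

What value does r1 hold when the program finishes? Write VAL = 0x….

[0] flags=0000 → (cmp)
[1] flags=0000 CC?T → r2=0x9e
[2] flags=0000 LS?T → r3=0x28
[3] flags=0000 MI?F → skip
[4] flags=1001 → (cmp)
[5] flags=1001 PL?F → skip
[6] flags=1001 NE?T → r2=0x33
[7] flags=1001 LT?F → skip
[8] flags=0011 → (cmp)
[9] flags=0011 MI?F → skip
[10] flags=0011 LT?T → r2=0x75
[11] flags=0011 LS?F → skip

VAL = 0x0b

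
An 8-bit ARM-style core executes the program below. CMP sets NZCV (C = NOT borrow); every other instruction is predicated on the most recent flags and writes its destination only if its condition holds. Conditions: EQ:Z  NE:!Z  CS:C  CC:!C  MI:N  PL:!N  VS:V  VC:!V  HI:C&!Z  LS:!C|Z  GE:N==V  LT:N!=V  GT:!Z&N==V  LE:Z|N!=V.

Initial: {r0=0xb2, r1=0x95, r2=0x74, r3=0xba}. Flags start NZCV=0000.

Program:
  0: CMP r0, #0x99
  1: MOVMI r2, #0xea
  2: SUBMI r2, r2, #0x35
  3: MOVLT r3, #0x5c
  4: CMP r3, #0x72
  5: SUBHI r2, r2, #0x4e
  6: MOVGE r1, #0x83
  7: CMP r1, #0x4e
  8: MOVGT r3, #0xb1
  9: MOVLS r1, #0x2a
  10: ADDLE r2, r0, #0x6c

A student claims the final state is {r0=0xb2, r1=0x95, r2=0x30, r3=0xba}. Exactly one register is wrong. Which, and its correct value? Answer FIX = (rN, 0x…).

FIX = (r2, 0x1e)

[0] flags=0010 → (cmp)
[1] flags=0010 MI?F → skip
[2] flags=0010 MI?F → skip
[3] flags=0010 LT?F → skip
[4] flags=0011 → (cmp)
[5] flags=0011 HI?T → r2=0x26
[6] flags=0011 GE?F → skip
[7] flags=0011 → (cmp)
[8] flags=0011 GT?F → skip
[9] flags=0011 LS?F → skip
[10] flags=0011 LE?T → r2=0x1e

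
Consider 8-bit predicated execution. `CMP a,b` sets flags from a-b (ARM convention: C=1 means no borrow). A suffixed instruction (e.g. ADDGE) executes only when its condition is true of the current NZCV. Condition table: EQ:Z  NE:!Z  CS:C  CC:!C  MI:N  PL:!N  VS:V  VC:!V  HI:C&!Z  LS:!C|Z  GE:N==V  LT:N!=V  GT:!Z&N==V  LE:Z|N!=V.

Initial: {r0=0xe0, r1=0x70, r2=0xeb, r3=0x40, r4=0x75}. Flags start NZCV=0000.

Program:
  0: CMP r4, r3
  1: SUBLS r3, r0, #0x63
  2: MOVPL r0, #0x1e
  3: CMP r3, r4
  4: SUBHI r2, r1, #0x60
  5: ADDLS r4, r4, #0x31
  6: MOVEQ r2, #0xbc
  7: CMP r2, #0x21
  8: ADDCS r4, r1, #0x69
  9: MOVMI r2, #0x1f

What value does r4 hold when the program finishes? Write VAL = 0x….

VAL = 0xd9

0: ✓ CMP  NZCV=0010
1: · SUBLS
2: ✓ MOVPL  r0←0x1e
3: ✓ CMP  NZCV=1000
4: · SUBHI
5: ✓ ADDLS  r4←0xa6
6: · MOVEQ
7: ✓ CMP  NZCV=1010
8: ✓ ADDCS  r4←0xd9
9: ✓ MOVMI  r2←0x1f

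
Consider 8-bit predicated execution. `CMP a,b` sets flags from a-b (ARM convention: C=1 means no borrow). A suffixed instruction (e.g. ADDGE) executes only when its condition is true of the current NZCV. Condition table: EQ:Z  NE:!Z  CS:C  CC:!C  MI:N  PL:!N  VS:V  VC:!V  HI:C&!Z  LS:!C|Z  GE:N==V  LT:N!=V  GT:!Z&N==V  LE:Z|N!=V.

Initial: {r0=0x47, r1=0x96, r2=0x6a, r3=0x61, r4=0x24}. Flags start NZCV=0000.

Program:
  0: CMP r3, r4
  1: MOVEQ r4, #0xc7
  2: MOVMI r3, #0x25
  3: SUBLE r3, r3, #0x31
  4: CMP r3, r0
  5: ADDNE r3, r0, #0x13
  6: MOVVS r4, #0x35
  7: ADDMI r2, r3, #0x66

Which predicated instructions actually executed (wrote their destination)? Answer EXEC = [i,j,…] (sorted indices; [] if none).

0: ✓ CMP  NZCV=0010
1: · MOVEQ
2: · MOVMI
3: · SUBLE
4: ✓ CMP  NZCV=0010
5: ✓ ADDNE  r3←0x5a
6: · MOVVS
7: · ADDMI

EXEC = [5]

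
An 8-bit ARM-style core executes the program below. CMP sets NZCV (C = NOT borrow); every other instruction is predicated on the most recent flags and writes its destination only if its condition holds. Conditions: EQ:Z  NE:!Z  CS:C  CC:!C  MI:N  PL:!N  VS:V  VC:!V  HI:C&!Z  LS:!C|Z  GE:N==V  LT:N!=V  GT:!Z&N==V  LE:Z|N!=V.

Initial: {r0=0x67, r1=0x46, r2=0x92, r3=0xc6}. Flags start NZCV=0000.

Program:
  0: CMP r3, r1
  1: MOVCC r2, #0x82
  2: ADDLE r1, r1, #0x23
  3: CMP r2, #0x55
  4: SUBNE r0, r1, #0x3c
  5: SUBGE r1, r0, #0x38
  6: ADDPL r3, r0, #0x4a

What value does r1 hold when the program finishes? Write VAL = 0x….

VAL = 0x69

0: ✓ CMP  NZCV=1010
1: · MOVCC
2: ✓ ADDLE  r1←0x69
3: ✓ CMP  NZCV=0011
4: ✓ SUBNE  r0←0x2d
5: · SUBGE
6: ✓ ADDPL  r3←0x77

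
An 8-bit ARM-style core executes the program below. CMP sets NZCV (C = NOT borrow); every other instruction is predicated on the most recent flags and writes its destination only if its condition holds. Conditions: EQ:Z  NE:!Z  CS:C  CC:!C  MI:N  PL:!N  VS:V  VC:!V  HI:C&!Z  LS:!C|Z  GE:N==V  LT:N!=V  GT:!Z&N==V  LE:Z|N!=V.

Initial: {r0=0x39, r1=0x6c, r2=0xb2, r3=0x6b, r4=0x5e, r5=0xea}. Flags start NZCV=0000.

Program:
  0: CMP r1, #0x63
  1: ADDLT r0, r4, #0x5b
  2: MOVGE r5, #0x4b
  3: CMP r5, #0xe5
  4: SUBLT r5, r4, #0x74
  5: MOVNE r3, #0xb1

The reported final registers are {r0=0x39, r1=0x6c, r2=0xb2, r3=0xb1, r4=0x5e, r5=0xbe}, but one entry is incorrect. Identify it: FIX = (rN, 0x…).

FIX = (r5, 0x4b)

0: ✓ CMP  NZCV=0010
1: · ADDLT
2: ✓ MOVGE  r5←0x4b
3: ✓ CMP  NZCV=0000
4: · SUBLT
5: ✓ MOVNE  r3←0xb1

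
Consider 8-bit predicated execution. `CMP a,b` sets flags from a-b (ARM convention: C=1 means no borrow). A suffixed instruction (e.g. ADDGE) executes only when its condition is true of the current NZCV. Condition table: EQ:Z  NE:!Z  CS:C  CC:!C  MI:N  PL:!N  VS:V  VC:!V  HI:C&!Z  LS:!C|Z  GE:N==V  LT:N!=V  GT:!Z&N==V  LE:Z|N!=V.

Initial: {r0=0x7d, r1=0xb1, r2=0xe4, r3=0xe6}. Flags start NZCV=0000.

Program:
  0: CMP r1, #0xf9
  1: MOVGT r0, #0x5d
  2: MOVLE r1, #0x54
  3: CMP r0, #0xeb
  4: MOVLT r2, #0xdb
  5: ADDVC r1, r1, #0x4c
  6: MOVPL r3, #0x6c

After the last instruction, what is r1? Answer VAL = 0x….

VAL = 0x54

0: ✓ CMP  NZCV=1000
1: · MOVGT
2: ✓ MOVLE  r1←0x54
3: ✓ CMP  NZCV=1001
4: · MOVLT
5: · ADDVC
6: · MOVPL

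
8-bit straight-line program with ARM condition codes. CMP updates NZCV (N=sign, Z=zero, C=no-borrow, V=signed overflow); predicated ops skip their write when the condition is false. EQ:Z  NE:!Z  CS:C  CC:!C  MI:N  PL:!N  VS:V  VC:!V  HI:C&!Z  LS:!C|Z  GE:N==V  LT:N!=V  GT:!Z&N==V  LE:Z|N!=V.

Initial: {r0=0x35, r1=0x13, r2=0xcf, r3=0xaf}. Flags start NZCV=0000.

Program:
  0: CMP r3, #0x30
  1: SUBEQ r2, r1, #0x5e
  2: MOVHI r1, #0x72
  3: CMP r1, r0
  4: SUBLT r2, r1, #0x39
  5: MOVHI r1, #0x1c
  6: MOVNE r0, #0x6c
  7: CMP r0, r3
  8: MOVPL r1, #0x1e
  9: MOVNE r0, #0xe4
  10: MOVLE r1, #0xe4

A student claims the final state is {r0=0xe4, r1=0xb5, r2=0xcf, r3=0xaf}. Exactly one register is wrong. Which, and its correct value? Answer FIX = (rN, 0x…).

0: ✓ CMP  NZCV=0011
1: · SUBEQ
2: ✓ MOVHI  r1←0x72
3: ✓ CMP  NZCV=0010
4: · SUBLT
5: ✓ MOVHI  r1←0x1c
6: ✓ MOVNE  r0←0x6c
7: ✓ CMP  NZCV=1001
8: · MOVPL
9: ✓ MOVNE  r0←0xe4
10: · MOVLE

FIX = (r1, 0x1c)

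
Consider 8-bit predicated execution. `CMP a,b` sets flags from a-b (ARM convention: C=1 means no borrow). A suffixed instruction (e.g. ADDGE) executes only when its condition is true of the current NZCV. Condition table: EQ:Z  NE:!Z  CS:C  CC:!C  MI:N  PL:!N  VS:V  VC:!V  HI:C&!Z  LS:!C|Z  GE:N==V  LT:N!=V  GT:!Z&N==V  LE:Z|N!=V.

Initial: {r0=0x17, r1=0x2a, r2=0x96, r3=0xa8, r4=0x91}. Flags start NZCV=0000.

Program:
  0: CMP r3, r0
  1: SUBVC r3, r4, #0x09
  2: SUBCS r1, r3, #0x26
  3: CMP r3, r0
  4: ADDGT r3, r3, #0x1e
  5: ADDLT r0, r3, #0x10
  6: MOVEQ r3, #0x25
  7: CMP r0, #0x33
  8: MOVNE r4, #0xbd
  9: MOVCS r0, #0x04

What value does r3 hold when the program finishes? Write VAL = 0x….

0: ✓ CMP  NZCV=1010
1: ✓ SUBVC  r3←0x88
2: ✓ SUBCS  r1←0x62
3: ✓ CMP  NZCV=0011
4: · ADDGT
5: ✓ ADDLT  r0←0x98
6: · MOVEQ
7: ✓ CMP  NZCV=0011
8: ✓ MOVNE  r4←0xbd
9: ✓ MOVCS  r0←0x04

VAL = 0x88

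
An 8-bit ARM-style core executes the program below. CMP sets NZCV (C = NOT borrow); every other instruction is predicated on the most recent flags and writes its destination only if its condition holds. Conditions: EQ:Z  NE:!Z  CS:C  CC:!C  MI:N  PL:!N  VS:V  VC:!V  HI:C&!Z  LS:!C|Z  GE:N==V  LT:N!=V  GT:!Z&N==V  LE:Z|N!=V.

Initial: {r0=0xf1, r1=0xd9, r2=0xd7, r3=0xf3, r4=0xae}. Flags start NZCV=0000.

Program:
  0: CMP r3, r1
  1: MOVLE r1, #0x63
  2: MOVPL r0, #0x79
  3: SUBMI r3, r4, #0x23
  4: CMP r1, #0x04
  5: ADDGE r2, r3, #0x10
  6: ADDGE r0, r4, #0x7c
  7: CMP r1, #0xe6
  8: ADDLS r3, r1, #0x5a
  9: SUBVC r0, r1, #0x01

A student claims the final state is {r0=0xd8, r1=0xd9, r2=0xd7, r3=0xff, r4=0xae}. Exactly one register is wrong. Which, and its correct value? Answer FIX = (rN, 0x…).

0: ✓ CMP  NZCV=0010
1: · MOVLE
2: ✓ MOVPL  r0←0x79
3: · SUBMI
4: ✓ CMP  NZCV=1010
5: · ADDGE
6: · ADDGE
7: ✓ CMP  NZCV=1000
8: ✓ ADDLS  r3←0x33
9: ✓ SUBVC  r0←0xd8

FIX = (r3, 0x33)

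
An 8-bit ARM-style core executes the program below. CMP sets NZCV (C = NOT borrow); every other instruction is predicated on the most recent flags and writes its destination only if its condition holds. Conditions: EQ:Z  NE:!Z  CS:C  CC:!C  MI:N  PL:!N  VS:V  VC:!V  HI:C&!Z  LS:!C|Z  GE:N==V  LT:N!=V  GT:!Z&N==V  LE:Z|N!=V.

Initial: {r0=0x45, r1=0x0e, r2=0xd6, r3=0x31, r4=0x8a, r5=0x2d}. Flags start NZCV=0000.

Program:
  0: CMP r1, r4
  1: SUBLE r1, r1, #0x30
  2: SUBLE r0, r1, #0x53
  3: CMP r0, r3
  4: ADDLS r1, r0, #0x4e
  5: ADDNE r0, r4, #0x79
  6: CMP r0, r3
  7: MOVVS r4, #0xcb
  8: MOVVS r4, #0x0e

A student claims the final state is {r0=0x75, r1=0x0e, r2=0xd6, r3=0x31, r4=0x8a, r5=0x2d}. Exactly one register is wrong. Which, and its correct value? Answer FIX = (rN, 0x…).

FIX = (r0, 0x03)

0: ✓ CMP  NZCV=1001
1: · SUBLE
2: · SUBLE
3: ✓ CMP  NZCV=0010
4: · ADDLS
5: ✓ ADDNE  r0←0x03
6: ✓ CMP  NZCV=1000
7: · MOVVS
8: · MOVVS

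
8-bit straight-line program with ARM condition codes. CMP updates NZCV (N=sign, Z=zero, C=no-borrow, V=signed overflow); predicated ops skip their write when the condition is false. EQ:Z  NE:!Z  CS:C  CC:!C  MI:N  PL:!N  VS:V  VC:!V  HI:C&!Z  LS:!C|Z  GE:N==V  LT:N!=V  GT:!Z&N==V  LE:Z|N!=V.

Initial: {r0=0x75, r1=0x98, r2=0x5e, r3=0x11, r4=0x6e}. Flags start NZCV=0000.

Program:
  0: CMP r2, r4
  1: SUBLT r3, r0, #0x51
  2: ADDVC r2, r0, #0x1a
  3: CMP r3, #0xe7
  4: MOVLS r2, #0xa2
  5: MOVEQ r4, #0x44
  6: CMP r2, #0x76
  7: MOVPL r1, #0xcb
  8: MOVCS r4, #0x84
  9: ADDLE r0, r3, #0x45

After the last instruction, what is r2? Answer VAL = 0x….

VAL = 0xa2

[0] flags=1000 → (cmp)
[1] flags=1000 LT?T → r3=0x24
[2] flags=1000 VC?T → r2=0x8f
[3] flags=0000 → (cmp)
[4] flags=0000 LS?T → r2=0xa2
[5] flags=0000 EQ?F → skip
[6] flags=0011 → (cmp)
[7] flags=0011 PL?T → r1=0xcb
[8] flags=0011 CS?T → r4=0x84
[9] flags=0011 LE?T → r0=0x69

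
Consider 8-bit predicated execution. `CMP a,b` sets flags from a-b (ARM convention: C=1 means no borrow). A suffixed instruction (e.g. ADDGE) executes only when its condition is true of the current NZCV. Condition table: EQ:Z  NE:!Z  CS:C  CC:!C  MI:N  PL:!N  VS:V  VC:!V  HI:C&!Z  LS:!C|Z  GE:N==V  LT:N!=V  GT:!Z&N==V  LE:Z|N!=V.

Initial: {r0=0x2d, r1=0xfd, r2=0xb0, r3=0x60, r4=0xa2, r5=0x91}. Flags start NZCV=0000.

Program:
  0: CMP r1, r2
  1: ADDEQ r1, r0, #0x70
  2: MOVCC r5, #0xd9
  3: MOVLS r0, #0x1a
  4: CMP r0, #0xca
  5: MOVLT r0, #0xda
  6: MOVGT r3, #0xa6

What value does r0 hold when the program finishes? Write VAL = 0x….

VAL = 0x2d

0: ✓ CMP  NZCV=0010
1: · ADDEQ
2: · MOVCC
3: · MOVLS
4: ✓ CMP  NZCV=0000
5: · MOVLT
6: ✓ MOVGT  r3←0xa6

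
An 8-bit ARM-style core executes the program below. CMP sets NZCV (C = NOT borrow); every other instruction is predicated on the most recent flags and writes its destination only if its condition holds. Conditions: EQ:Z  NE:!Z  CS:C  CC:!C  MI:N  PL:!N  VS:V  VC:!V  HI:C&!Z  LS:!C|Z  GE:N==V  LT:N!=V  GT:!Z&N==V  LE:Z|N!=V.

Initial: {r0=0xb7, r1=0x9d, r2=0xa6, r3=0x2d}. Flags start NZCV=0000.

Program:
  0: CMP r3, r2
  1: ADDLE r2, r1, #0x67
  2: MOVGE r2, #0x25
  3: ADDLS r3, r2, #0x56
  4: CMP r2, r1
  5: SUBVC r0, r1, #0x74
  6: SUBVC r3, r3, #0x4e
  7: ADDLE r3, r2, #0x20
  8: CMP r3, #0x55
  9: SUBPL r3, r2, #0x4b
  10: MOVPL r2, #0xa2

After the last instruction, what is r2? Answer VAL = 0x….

VAL = 0xa2

[0] flags=1001 → (cmp)
[1] flags=1001 LE?F → skip
[2] flags=1001 GE?T → r2=0x25
[3] flags=1001 LS?T → r3=0x7b
[4] flags=1001 → (cmp)
[5] flags=1001 VC?F → skip
[6] flags=1001 VC?F → skip
[7] flags=1001 LE?F → skip
[8] flags=0010 → (cmp)
[9] flags=0010 PL?T → r3=0xda
[10] flags=0010 PL?T → r2=0xa2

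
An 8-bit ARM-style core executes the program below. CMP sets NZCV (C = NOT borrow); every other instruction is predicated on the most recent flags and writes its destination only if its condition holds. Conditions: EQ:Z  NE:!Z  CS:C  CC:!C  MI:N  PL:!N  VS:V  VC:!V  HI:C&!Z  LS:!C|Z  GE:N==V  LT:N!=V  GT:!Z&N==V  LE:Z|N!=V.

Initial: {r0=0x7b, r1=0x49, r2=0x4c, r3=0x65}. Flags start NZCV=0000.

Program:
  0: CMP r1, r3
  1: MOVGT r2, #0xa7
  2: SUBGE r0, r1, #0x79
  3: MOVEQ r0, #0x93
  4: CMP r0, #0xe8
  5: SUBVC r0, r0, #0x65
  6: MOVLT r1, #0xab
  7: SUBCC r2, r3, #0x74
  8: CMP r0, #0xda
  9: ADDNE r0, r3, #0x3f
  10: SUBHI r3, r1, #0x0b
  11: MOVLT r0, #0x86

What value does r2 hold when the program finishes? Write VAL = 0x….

[0] flags=1000 → (cmp)
[1] flags=1000 GT?F → skip
[2] flags=1000 GE?F → skip
[3] flags=1000 EQ?F → skip
[4] flags=1001 → (cmp)
[5] flags=1001 VC?F → skip
[6] flags=1001 LT?F → skip
[7] flags=1001 CC?T → r2=0xf1
[8] flags=1001 → (cmp)
[9] flags=1001 NE?T → r0=0xa4
[10] flags=1001 HI?F → skip
[11] flags=1001 LT?F → skip

VAL = 0xf1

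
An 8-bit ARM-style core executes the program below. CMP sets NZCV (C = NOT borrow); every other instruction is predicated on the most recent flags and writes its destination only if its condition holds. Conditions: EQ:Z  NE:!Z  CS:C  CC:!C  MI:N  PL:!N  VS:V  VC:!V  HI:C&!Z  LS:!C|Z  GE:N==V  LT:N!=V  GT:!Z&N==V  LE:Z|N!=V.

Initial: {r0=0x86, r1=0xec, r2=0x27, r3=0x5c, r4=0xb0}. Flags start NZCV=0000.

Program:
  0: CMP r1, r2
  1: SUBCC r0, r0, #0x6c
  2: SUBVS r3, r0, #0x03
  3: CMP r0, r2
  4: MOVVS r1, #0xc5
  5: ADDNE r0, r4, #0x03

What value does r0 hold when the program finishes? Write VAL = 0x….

VAL = 0xb3

0: ✓ CMP  NZCV=1010
1: · SUBCC
2: · SUBVS
3: ✓ CMP  NZCV=0011
4: ✓ MOVVS  r1←0xc5
5: ✓ ADDNE  r0←0xb3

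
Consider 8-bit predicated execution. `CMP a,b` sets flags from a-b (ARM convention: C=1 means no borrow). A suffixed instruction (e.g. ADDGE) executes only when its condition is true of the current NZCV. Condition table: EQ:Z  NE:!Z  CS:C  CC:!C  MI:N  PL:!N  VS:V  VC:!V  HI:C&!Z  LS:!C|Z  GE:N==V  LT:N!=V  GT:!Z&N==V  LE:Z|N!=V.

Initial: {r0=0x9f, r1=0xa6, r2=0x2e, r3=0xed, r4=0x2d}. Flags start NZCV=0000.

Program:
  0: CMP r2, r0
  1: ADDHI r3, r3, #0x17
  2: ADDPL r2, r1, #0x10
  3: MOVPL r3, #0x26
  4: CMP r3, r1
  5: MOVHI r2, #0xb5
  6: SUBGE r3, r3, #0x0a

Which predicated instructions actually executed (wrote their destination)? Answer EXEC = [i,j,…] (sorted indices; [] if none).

[0] flags=1001 → (cmp)
[1] flags=1001 HI?F → skip
[2] flags=1001 PL?F → skip
[3] flags=1001 PL?F → skip
[4] flags=0010 → (cmp)
[5] flags=0010 HI?T → r2=0xb5
[6] flags=0010 GE?T → r3=0xe3

EXEC = [5,6]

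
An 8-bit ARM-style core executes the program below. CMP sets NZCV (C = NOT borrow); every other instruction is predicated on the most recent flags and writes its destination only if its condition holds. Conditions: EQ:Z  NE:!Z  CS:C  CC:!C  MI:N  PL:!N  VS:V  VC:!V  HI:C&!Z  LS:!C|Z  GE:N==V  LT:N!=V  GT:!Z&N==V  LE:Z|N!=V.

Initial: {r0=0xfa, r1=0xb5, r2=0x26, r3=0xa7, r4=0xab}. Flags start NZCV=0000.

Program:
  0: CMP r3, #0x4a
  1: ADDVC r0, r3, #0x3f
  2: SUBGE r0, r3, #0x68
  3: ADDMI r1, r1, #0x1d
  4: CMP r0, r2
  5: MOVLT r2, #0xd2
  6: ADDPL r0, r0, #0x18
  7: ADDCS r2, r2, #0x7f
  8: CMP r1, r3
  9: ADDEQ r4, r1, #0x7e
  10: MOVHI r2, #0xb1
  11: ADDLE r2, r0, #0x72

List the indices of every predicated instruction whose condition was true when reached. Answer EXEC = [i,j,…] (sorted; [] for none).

EXEC = [5,7,10]

[0] flags=0011 → (cmp)
[1] flags=0011 VC?F → skip
[2] flags=0011 GE?F → skip
[3] flags=0011 MI?F → skip
[4] flags=1010 → (cmp)
[5] flags=1010 LT?T → r2=0xd2
[6] flags=1010 PL?F → skip
[7] flags=1010 CS?T → r2=0x51
[8] flags=0010 → (cmp)
[9] flags=0010 EQ?F → skip
[10] flags=0010 HI?T → r2=0xb1
[11] flags=0010 LE?F → skip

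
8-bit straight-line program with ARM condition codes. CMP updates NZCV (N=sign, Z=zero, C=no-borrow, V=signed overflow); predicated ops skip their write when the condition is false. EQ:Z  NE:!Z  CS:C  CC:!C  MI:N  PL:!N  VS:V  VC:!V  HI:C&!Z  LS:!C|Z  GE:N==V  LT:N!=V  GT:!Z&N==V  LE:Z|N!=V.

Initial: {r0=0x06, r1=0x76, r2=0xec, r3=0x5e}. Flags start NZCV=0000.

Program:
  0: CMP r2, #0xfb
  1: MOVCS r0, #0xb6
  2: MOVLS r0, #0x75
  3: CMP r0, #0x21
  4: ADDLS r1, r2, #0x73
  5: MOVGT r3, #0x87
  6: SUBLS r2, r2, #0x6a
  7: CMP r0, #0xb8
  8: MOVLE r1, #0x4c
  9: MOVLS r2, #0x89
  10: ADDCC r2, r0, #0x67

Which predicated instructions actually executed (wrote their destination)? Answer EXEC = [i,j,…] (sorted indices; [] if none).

EXEC = [2,5,9,10]

[0] flags=1000 → (cmp)
[1] flags=1000 CS?F → skip
[2] flags=1000 LS?T → r0=0x75
[3] flags=0010 → (cmp)
[4] flags=0010 LS?F → skip
[5] flags=0010 GT?T → r3=0x87
[6] flags=0010 LS?F → skip
[7] flags=1001 → (cmp)
[8] flags=1001 LE?F → skip
[9] flags=1001 LS?T → r2=0x89
[10] flags=1001 CC?T → r2=0xdc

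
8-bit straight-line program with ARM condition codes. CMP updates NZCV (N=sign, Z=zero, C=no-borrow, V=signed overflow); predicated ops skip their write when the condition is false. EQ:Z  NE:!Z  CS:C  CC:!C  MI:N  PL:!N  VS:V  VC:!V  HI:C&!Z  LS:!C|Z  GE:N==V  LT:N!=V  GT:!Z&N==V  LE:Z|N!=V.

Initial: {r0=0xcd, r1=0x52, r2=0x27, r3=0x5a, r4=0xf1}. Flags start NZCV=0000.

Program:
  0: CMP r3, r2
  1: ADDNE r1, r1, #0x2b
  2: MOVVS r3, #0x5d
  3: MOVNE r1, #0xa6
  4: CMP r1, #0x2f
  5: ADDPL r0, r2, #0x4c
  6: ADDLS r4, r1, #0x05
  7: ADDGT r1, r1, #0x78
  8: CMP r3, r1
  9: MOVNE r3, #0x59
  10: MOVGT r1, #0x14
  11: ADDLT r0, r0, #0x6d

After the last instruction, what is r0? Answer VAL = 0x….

VAL = 0x73

0: ✓ CMP  NZCV=0010
1: ✓ ADDNE  r1←0x7d
2: · MOVVS
3: ✓ MOVNE  r1←0xa6
4: ✓ CMP  NZCV=0011
5: ✓ ADDPL  r0←0x73
6: · ADDLS
7: · ADDGT
8: ✓ CMP  NZCV=1001
9: ✓ MOVNE  r3←0x59
10: ✓ MOVGT  r1←0x14
11: · ADDLT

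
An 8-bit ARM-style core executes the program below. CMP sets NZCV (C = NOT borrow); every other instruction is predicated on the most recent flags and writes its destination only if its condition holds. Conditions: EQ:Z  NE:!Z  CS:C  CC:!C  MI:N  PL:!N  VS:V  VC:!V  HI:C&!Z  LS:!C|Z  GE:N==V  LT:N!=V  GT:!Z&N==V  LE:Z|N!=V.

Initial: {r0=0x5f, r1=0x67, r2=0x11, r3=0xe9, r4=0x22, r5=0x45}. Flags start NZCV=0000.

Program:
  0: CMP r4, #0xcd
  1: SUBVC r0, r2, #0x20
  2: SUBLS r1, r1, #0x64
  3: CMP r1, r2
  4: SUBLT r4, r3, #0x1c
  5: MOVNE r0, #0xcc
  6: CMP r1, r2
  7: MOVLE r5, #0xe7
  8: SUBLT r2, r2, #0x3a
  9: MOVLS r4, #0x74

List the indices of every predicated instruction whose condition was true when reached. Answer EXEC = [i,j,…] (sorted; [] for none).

[0] flags=0000 → (cmp)
[1] flags=0000 VC?T → r0=0xf1
[2] flags=0000 LS?T → r1=0x03
[3] flags=1000 → (cmp)
[4] flags=1000 LT?T → r4=0xcd
[5] flags=1000 NE?T → r0=0xcc
[6] flags=1000 → (cmp)
[7] flags=1000 LE?T → r5=0xe7
[8] flags=1000 LT?T → r2=0xd7
[9] flags=1000 LS?T → r4=0x74

EXEC = [1,2,4,5,7,8,9]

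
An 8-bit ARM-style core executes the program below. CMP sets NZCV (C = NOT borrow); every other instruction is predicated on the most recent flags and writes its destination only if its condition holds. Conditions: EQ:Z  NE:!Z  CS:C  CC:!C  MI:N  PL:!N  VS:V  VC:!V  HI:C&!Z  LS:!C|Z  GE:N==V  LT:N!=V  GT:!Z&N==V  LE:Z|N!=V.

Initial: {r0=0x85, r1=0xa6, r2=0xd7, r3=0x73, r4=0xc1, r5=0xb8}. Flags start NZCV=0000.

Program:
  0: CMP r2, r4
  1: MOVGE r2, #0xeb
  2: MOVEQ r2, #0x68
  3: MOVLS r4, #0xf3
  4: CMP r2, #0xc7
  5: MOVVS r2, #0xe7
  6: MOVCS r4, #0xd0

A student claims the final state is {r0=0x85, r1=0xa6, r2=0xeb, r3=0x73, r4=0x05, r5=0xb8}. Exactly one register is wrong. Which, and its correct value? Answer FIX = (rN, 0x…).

FIX = (r4, 0xd0)

[0] flags=0010 → (cmp)
[1] flags=0010 GE?T → r2=0xeb
[2] flags=0010 EQ?F → skip
[3] flags=0010 LS?F → skip
[4] flags=0010 → (cmp)
[5] flags=0010 VS?F → skip
[6] flags=0010 CS?T → r4=0xd0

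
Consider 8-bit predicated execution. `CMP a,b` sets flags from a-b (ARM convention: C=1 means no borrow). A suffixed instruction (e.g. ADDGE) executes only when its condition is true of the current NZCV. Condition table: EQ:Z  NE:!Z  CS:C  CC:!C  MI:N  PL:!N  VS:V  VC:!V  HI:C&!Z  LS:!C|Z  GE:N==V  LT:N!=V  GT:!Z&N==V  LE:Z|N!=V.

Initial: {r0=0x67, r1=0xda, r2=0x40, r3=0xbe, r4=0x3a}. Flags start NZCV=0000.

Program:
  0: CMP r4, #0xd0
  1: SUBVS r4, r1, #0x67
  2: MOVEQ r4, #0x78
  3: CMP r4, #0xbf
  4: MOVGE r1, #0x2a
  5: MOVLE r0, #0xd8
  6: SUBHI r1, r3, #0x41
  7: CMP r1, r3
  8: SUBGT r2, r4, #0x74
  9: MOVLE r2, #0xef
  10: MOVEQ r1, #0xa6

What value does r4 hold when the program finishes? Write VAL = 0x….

0: ✓ CMP  NZCV=0000
1: · SUBVS
2: · MOVEQ
3: ✓ CMP  NZCV=0000
4: ✓ MOVGE  r1←0x2a
5: · MOVLE
6: · SUBHI
7: ✓ CMP  NZCV=0000
8: ✓ SUBGT  r2←0xc6
9: · MOVLE
10: · MOVEQ

VAL = 0x3a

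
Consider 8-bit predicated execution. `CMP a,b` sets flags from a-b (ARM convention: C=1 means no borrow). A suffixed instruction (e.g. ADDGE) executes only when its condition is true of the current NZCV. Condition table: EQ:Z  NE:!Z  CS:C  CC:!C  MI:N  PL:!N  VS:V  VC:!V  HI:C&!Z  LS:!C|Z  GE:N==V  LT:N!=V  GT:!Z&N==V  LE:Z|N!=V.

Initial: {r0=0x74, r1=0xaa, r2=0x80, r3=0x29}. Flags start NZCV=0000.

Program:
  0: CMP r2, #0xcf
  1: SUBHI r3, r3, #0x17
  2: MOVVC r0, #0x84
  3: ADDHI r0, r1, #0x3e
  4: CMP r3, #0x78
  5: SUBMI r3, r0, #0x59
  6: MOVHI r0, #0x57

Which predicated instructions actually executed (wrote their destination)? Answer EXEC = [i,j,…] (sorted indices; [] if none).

EXEC = [2,5]

[0] flags=1000 → (cmp)
[1] flags=1000 HI?F → skip
[2] flags=1000 VC?T → r0=0x84
[3] flags=1000 HI?F → skip
[4] flags=1000 → (cmp)
[5] flags=1000 MI?T → r3=0x2b
[6] flags=1000 HI?F → skip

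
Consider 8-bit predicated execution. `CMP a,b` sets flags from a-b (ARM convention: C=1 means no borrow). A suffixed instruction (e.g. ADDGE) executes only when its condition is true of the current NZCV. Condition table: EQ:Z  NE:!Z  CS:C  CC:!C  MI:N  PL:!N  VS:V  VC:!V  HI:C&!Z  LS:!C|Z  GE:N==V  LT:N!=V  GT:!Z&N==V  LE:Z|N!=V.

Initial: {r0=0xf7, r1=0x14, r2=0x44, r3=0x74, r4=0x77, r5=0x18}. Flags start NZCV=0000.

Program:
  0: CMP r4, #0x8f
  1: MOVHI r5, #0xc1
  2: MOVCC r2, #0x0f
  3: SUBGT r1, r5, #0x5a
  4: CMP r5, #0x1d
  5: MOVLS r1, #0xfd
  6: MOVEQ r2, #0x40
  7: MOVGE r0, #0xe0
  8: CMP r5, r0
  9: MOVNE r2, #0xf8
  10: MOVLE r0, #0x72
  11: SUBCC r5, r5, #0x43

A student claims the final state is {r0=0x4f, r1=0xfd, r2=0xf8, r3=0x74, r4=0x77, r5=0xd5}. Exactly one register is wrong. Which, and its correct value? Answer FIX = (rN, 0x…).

[0] flags=1001 → (cmp)
[1] flags=1001 HI?F → skip
[2] flags=1001 CC?T → r2=0x0f
[3] flags=1001 GT?T → r1=0xbe
[4] flags=1000 → (cmp)
[5] flags=1000 LS?T → r1=0xfd
[6] flags=1000 EQ?F → skip
[7] flags=1000 GE?F → skip
[8] flags=0000 → (cmp)
[9] flags=0000 NE?T → r2=0xf8
[10] flags=0000 LE?F → skip
[11] flags=0000 CC?T → r5=0xd5

FIX = (r0, 0xf7)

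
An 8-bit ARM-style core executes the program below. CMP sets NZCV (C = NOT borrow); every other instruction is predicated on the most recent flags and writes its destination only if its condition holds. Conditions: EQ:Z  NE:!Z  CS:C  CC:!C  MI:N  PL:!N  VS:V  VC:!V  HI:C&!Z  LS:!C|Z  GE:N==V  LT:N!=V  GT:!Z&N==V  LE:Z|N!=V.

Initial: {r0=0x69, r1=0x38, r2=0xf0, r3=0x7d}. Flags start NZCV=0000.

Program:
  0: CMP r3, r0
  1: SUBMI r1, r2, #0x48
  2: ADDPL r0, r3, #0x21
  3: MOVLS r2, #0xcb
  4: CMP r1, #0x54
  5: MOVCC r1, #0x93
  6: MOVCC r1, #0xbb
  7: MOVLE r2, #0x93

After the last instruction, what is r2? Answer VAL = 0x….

VAL = 0x93

[0] flags=0010 → (cmp)
[1] flags=0010 MI?F → skip
[2] flags=0010 PL?T → r0=0x9e
[3] flags=0010 LS?F → skip
[4] flags=1000 → (cmp)
[5] flags=1000 CC?T → r1=0x93
[6] flags=1000 CC?T → r1=0xbb
[7] flags=1000 LE?T → r2=0x93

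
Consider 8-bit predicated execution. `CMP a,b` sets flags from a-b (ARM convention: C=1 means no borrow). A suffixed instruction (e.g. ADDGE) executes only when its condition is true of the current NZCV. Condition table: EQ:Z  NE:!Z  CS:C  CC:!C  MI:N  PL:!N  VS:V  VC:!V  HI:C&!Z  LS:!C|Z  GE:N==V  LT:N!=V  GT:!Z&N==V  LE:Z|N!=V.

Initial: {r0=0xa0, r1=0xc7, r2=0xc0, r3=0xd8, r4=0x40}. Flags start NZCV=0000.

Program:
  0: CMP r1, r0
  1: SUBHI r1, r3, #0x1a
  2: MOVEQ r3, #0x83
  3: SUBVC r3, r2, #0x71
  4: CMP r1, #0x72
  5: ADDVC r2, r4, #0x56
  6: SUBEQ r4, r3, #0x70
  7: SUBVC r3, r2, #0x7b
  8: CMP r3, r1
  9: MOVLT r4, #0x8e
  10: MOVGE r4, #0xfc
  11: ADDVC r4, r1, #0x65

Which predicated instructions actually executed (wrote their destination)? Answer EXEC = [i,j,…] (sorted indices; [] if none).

EXEC = [1,3,10]

[0] flags=0010 → (cmp)
[1] flags=0010 HI?T → r1=0xbe
[2] flags=0010 EQ?F → skip
[3] flags=0010 VC?T → r3=0x4f
[4] flags=0011 → (cmp)
[5] flags=0011 VC?F → skip
[6] flags=0011 EQ?F → skip
[7] flags=0011 VC?F → skip
[8] flags=1001 → (cmp)
[9] flags=1001 LT?F → skip
[10] flags=1001 GE?T → r4=0xfc
[11] flags=1001 VC?F → skip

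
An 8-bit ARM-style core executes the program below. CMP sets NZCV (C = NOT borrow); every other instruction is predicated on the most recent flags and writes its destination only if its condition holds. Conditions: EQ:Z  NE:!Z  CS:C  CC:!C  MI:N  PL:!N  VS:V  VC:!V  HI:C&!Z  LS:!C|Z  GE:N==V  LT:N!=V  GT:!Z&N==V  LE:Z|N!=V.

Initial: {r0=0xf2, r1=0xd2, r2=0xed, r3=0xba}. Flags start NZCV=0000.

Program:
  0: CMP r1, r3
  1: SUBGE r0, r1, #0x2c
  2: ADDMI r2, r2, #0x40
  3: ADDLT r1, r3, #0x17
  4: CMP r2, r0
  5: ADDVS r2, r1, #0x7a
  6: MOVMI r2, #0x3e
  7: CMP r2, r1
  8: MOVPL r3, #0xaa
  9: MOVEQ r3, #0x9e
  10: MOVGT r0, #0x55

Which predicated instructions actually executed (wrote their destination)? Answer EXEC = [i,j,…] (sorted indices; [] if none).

EXEC = [1,8,10]

[0] flags=0010 → (cmp)
[1] flags=0010 GE?T → r0=0xa6
[2] flags=0010 MI?F → skip
[3] flags=0010 LT?F → skip
[4] flags=0010 → (cmp)
[5] flags=0010 VS?F → skip
[6] flags=0010 MI?F → skip
[7] flags=0010 → (cmp)
[8] flags=0010 PL?T → r3=0xaa
[9] flags=0010 EQ?F → skip
[10] flags=0010 GT?T → r0=0x55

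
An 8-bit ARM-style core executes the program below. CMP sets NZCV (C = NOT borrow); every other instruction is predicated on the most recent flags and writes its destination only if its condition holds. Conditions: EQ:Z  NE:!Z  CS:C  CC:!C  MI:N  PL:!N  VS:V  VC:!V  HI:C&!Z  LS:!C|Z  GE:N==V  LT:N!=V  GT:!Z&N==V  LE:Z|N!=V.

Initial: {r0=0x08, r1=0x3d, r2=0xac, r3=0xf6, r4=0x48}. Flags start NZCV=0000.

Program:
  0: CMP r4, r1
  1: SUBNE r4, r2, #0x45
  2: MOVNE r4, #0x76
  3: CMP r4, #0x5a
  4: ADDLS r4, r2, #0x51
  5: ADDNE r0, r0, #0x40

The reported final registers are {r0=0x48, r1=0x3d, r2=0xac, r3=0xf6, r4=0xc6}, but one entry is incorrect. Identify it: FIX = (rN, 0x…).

FIX = (r4, 0x76)

0: ✓ CMP  NZCV=0010
1: ✓ SUBNE  r4←0x67
2: ✓ MOVNE  r4←0x76
3: ✓ CMP  NZCV=0010
4: · ADDLS
5: ✓ ADDNE  r0←0x48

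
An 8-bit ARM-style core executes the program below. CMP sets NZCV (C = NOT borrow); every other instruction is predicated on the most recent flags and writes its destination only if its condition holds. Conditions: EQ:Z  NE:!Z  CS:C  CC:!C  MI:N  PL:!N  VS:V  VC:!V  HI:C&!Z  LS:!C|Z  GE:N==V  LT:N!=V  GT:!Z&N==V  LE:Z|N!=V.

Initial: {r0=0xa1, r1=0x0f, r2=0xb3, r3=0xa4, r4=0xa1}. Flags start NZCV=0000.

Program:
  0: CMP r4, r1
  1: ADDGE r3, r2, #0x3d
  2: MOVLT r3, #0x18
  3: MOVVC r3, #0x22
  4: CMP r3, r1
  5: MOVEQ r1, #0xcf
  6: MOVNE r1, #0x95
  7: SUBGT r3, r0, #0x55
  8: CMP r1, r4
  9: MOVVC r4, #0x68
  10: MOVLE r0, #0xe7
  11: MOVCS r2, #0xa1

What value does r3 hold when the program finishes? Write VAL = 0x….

0: ✓ CMP  NZCV=1010
1: · ADDGE
2: ✓ MOVLT  r3←0x18
3: ✓ MOVVC  r3←0x22
4: ✓ CMP  NZCV=0010
5: · MOVEQ
6: ✓ MOVNE  r1←0x95
7: ✓ SUBGT  r3←0x4c
8: ✓ CMP  NZCV=1000
9: ✓ MOVVC  r4←0x68
10: ✓ MOVLE  r0←0xe7
11: · MOVCS

VAL = 0x4c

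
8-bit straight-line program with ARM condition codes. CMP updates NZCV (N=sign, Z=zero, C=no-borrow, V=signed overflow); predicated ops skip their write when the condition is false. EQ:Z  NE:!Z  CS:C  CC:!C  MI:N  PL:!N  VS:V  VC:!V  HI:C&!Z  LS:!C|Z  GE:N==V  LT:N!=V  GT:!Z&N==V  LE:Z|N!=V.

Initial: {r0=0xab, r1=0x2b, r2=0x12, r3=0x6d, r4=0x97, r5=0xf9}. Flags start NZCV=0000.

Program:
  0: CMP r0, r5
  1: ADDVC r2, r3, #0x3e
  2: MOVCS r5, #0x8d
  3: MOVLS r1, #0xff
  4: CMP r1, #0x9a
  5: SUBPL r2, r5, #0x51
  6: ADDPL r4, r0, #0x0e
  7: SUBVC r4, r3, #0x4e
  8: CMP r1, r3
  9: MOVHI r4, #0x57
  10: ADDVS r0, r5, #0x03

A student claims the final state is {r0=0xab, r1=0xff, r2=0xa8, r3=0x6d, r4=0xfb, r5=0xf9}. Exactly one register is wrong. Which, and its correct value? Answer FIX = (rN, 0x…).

0: ✓ CMP  NZCV=1000
1: ✓ ADDVC  r2←0xab
2: · MOVCS
3: ✓ MOVLS  r1←0xff
4: ✓ CMP  NZCV=0010
5: ✓ SUBPL  r2←0xa8
6: ✓ ADDPL  r4←0xb9
7: ✓ SUBVC  r4←0x1f
8: ✓ CMP  NZCV=1010
9: ✓ MOVHI  r4←0x57
10: · ADDVS

FIX = (r4, 0x57)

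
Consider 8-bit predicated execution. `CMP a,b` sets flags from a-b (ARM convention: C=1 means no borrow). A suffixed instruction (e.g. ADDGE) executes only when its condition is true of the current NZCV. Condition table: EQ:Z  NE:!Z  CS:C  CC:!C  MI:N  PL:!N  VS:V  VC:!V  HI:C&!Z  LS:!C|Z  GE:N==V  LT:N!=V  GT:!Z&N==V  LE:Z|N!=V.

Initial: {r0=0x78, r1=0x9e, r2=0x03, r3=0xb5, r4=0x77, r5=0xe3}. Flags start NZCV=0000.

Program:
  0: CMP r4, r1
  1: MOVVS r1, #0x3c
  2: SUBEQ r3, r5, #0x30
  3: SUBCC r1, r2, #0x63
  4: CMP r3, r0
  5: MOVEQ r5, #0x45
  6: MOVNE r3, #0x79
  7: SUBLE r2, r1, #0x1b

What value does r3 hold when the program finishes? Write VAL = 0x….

0: ✓ CMP  NZCV=1001
1: ✓ MOVVS  r1←0x3c
2: · SUBEQ
3: ✓ SUBCC  r1←0xa0
4: ✓ CMP  NZCV=0011
5: · MOVEQ
6: ✓ MOVNE  r3←0x79
7: ✓ SUBLE  r2←0x85

VAL = 0x79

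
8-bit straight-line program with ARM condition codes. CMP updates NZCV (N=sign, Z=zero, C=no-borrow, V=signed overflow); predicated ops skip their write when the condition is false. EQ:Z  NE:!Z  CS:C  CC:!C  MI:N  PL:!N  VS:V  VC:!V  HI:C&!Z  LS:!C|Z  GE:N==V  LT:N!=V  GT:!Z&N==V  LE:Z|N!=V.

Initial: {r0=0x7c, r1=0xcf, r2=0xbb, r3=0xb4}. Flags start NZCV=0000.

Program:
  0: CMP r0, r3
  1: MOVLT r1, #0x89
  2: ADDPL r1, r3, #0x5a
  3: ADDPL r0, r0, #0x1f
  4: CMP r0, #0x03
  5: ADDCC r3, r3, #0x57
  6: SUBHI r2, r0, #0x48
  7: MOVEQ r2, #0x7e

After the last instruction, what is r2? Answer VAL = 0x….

0: ✓ CMP  NZCV=1001
1: · MOVLT
2: · ADDPL
3: · ADDPL
4: ✓ CMP  NZCV=0010
5: · ADDCC
6: ✓ SUBHI  r2←0x34
7: · MOVEQ

VAL = 0x34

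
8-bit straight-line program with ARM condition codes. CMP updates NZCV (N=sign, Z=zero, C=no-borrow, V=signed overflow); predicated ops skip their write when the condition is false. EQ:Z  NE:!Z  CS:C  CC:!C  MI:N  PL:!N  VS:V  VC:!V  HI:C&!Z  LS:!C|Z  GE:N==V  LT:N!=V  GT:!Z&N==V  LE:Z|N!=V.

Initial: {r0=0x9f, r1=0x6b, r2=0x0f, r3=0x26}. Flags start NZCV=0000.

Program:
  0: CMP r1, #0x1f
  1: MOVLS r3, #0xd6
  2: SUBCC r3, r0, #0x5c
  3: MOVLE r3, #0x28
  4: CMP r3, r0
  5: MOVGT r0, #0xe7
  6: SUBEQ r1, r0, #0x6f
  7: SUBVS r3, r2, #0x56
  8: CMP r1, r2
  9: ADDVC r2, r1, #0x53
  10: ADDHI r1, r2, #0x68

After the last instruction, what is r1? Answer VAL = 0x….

VAL = 0x26

0: ✓ CMP  NZCV=0010
1: · MOVLS
2: · SUBCC
3: · MOVLE
4: ✓ CMP  NZCV=1001
5: ✓ MOVGT  r0←0xe7
6: · SUBEQ
7: ✓ SUBVS  r3←0xb9
8: ✓ CMP  NZCV=0010
9: ✓ ADDVC  r2←0xbe
10: ✓ ADDHI  r1←0x26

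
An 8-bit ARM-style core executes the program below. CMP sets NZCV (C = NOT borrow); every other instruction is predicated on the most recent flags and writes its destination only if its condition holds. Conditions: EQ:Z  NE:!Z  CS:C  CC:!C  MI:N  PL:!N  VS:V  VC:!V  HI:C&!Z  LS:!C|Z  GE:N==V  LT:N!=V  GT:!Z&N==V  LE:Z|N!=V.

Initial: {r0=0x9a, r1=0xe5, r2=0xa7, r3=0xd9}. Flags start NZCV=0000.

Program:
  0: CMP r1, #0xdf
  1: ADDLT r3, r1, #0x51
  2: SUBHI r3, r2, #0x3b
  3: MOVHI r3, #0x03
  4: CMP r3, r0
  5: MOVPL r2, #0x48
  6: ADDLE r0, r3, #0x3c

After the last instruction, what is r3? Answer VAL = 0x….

0: ✓ CMP  NZCV=0010
1: · ADDLT
2: ✓ SUBHI  r3←0x6c
3: ✓ MOVHI  r3←0x03
4: ✓ CMP  NZCV=0000
5: ✓ MOVPL  r2←0x48
6: · ADDLE

VAL = 0x03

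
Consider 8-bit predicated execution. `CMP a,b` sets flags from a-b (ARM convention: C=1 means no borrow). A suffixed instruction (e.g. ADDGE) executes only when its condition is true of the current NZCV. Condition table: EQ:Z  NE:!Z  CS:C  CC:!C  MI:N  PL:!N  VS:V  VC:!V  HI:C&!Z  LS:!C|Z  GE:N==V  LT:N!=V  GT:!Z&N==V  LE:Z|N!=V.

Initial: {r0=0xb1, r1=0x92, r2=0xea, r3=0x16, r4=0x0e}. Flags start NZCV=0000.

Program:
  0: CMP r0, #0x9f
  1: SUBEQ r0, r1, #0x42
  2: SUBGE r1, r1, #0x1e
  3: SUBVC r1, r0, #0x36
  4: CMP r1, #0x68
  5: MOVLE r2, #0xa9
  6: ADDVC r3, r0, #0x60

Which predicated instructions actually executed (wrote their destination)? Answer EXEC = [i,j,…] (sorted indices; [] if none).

EXEC = [2,3,6]

[0] flags=0010 → (cmp)
[1] flags=0010 EQ?F → skip
[2] flags=0010 GE?T → r1=0x74
[3] flags=0010 VC?T → r1=0x7b
[4] flags=0010 → (cmp)
[5] flags=0010 LE?F → skip
[6] flags=0010 VC?T → r3=0x11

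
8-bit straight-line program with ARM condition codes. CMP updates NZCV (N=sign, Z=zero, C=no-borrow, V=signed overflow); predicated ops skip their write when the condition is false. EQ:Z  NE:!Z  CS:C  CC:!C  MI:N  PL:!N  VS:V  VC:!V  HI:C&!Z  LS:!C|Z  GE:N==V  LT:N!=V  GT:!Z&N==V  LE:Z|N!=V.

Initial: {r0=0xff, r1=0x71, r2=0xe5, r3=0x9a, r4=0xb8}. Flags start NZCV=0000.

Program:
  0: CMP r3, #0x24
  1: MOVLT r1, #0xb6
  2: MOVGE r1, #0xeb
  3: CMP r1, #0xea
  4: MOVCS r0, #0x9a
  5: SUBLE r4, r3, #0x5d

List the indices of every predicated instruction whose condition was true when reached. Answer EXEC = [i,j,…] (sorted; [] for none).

[0] flags=0011 → (cmp)
[1] flags=0011 LT?T → r1=0xb6
[2] flags=0011 GE?F → skip
[3] flags=1000 → (cmp)
[4] flags=1000 CS?F → skip
[5] flags=1000 LE?T → r4=0x3d

EXEC = [1,5]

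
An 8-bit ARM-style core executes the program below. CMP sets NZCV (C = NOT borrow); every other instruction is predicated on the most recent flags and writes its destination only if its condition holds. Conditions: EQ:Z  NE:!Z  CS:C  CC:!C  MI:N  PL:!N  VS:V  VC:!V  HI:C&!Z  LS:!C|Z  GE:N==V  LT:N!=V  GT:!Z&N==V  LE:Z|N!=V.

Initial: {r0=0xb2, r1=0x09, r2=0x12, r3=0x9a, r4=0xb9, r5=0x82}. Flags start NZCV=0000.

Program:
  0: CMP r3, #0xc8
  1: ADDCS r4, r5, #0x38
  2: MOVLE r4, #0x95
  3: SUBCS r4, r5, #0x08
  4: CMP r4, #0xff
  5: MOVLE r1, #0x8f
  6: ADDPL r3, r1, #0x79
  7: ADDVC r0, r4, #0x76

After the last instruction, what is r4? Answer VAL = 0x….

[0] flags=1000 → (cmp)
[1] flags=1000 CS?F → skip
[2] flags=1000 LE?T → r4=0x95
[3] flags=1000 CS?F → skip
[4] flags=1000 → (cmp)
[5] flags=1000 LE?T → r1=0x8f
[6] flags=1000 PL?F → skip
[7] flags=1000 VC?T → r0=0x0b

VAL = 0x95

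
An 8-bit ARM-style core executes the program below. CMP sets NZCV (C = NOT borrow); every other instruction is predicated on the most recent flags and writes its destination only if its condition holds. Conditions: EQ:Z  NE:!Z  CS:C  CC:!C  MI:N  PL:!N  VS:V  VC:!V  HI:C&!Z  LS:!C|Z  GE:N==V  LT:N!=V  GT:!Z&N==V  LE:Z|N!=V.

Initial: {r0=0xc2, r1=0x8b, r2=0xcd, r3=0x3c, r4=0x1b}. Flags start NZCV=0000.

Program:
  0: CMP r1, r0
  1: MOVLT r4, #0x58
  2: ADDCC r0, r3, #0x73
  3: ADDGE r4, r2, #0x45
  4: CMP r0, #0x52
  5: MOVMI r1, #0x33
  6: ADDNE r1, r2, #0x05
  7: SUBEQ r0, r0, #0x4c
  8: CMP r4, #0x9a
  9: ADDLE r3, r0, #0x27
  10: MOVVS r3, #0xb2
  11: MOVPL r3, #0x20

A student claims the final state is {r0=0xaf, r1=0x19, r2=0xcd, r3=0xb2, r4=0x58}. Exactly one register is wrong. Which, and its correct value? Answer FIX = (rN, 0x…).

[0] flags=1000 → (cmp)
[1] flags=1000 LT?T → r4=0x58
[2] flags=1000 CC?T → r0=0xaf
[3] flags=1000 GE?F → skip
[4] flags=0011 → (cmp)
[5] flags=0011 MI?F → skip
[6] flags=0011 NE?T → r1=0xd2
[7] flags=0011 EQ?F → skip
[8] flags=1001 → (cmp)
[9] flags=1001 LE?F → skip
[10] flags=1001 VS?T → r3=0xb2
[11] flags=1001 PL?F → skip

FIX = (r1, 0xd2)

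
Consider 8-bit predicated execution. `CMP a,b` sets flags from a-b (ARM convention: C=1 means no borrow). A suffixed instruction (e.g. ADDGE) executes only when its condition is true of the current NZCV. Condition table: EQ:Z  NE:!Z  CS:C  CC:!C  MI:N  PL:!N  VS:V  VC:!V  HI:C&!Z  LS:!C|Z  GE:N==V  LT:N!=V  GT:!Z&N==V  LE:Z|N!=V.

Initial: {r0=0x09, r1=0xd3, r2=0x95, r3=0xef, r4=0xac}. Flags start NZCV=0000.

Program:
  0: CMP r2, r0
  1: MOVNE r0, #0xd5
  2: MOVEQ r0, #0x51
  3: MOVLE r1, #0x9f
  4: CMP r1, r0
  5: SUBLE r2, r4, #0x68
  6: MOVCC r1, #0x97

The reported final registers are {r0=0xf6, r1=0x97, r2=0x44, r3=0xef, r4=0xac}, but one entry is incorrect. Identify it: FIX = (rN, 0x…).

FIX = (r0, 0xd5)

[0] flags=1010 → (cmp)
[1] flags=1010 NE?T → r0=0xd5
[2] flags=1010 EQ?F → skip
[3] flags=1010 LE?T → r1=0x9f
[4] flags=1000 → (cmp)
[5] flags=1000 LE?T → r2=0x44
[6] flags=1000 CC?T → r1=0x97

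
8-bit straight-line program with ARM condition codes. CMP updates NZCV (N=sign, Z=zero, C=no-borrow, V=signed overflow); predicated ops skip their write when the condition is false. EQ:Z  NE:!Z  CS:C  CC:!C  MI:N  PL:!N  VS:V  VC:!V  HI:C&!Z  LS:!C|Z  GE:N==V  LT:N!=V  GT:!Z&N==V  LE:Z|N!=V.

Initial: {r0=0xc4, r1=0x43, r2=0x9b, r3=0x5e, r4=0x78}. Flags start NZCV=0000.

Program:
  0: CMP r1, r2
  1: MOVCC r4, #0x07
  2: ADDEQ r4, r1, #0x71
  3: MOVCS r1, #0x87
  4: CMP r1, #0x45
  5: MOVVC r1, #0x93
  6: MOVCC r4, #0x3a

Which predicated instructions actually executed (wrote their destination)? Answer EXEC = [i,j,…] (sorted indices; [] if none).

EXEC = [1,5,6]

0: ✓ CMP  NZCV=1001
1: ✓ MOVCC  r4←0x07
2: · ADDEQ
3: · MOVCS
4: ✓ CMP  NZCV=1000
5: ✓ MOVVC  r1←0x93
6: ✓ MOVCC  r4←0x3a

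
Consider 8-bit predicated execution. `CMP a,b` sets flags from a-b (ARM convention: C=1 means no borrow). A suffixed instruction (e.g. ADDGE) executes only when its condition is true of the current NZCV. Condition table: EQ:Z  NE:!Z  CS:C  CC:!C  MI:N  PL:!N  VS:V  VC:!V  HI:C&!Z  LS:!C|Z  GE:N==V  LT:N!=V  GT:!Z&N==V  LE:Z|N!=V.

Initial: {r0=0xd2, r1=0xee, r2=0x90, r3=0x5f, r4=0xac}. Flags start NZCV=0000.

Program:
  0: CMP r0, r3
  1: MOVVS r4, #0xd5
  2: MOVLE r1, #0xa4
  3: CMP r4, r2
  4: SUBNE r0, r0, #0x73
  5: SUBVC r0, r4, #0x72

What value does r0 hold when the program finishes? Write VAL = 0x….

VAL = 0x63

0: ✓ CMP  NZCV=0011
1: ✓ MOVVS  r4←0xd5
2: ✓ MOVLE  r1←0xa4
3: ✓ CMP  NZCV=0010
4: ✓ SUBNE  r0←0x5f
5: ✓ SUBVC  r0←0x63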